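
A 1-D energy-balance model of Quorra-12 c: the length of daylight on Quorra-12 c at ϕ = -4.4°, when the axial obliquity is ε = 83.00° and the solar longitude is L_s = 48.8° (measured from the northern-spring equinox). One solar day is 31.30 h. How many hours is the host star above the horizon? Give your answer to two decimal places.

14.79 h

Solar declination: sin δ = sin ε · sin L_s = sin 83.00° × sin 48.8° = 0.74681, so δ = +48.315°.
cos h₀ = −tan ϕ · tan δ = −tan(-4.4°) × tan(+48.315°) = 0.0864, so h₀ = 1.4843 rad = 85.04°.
Daylight = 2h₀/(2π) × 31.30 h = (1.4843/π) × 31.30 = 14.79 h.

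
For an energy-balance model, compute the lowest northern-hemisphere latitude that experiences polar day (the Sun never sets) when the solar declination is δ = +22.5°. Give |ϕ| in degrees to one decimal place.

|ϕ| = 67.5°

Polar day requires cos h₀ = −tan ϕ tan δ ≤ −1, i.e. tan ϕ tan δ ≥ 1.
The boundary is |tan ϕ| · |tan δ| = 1, so |ϕ| = 90° − |δ| = 90° − 22.5° = 67.5° in the northern hemisphere.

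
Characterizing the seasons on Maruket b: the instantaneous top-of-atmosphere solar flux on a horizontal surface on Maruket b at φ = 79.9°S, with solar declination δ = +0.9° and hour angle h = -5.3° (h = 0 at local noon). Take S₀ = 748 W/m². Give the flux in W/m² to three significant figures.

cos θ_z = sin φ sin δ + cos φ cos δ cos h = -0.015464 + 0.174595 = 0.159131.
Flux = S₀ · cos θ_z = 748 × 0.159131 = 119.0 W/m².

119 W/m²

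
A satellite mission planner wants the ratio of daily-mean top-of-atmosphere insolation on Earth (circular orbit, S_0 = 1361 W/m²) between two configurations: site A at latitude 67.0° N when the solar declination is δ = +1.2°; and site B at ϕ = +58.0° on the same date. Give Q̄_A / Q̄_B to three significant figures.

Q̄_A / Q̄_B ≈ 0.755

— Configuration A (ϕ=+67.0°):
cos h₀ = −tan(+67.0°) tan(+1.200°) = -0.0493, h₀ = 1.6202 rad.
Bracket: h₀ sin ϕ sin δ + cos ϕ cos δ sin h₀ = 1.6202×0.92050×0.02094 + 0.39073×0.99978×0.99878 = 0.031230 + 0.390167 = 0.421397.
Q̄ = (S_0/π) × [bracket] = (1361/π) × 0.421397 = 182.56 W/m².
— Configuration B (ϕ=+58.0°):
cos h₀ = −tan(+58.0°) tan(+1.200°) = -0.0335, h₀ = 1.6043 rad.
Bracket: h₀ sin ϕ sin δ + cos ϕ cos δ sin h₀ = 1.6043×0.84805×0.02094 + 0.52992×0.99978×0.99944 = 0.028489 + 0.529507 = 0.557996.
Q̄ = (S_0/π) × [bracket] = (1361/π) × 0.557996 = 241.73 W/m².
Ratio Q̄_A / Q̄_B = 182.56 / 241.73 = 0.7552.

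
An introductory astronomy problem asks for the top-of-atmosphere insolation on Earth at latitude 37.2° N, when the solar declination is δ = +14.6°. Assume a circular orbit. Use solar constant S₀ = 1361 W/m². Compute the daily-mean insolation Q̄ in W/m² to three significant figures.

cos H₀ = −tan(+37.2°) tan(+14.600°) = -0.1977, H₀ = 1.7698 rad.
Bracket: H₀ sin φ sin δ + cos φ cos δ sin H₀ = 1.7698×0.60460×0.25207 + 0.79653×0.96771×0.98026 = 0.269720 + 0.755594 = 1.025314.
Q̄ = (S₀/π) × [bracket] = (1361/π) × 1.025314 = 444.2 W/m².

Q̄ ≈ 444 W/m²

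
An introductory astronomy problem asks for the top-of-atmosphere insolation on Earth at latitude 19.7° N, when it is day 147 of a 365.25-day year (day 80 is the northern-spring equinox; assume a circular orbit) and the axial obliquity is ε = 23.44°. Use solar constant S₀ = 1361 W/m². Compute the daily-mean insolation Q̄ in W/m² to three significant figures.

Solar longitude: λ_s = 360° × (147 − 80)/365.25 = 66.037°.
sin δ = sin 23.44° × sin 66.037° = 0.36350, so δ = +21.315°.
cos H₀ = −tan(+19.7°) tan(+21.315°) = -0.1397, H₀ = 1.7110 rad.
Bracket: H₀ sin φ sin δ + cos φ cos δ sin H₀ = 1.7110×0.33710×0.36350 + 0.94147×0.93159×0.99019 = 0.209659 + 0.868460 = 1.078119.
Q̄ = (S₀/π) × [bracket] = (1361/π) × 1.078119 = 467.1 W/m².

Q̄ ≈ 467 W/m²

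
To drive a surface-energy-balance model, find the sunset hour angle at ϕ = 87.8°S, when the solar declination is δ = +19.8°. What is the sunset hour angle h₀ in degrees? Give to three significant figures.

h₀ = 0.00°

cos h₀ = −tan ϕ · tan δ = 9.3716 ≥ 1, so the Sun never rises (polar night) and h₀ = 0.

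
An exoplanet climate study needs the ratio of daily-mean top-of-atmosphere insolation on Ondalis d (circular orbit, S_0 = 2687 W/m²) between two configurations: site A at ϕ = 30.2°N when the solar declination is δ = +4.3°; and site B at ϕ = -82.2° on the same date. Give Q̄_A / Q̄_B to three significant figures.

Q̄_A / Q̄_B ≈ 23.3

— Configuration A (ϕ=+30.2°):
cos h₀ = −tan(+30.2°) tan(+4.300°) = -0.0438, h₀ = 1.6146 rad.
Bracket: h₀ sin ϕ sin δ + cos ϕ cos δ sin h₀ = 1.6146×0.50302×0.07498 + 0.86427×0.99719×0.99904 = 0.060897 + 0.861014 = 0.921911.
Q̄ = (S_0/π) × [bracket] = (2687/π) × 0.921911 = 788.51 W/m².
— Configuration B (ϕ=-82.2°):
cos h₀ = −tan(-82.2°) tan(+4.300°) = 0.5489, h₀ = 0.9897 rad.
Bracket: h₀ sin ϕ sin δ + cos ϕ cos δ sin h₀ = 0.9897×-0.99075×0.07498 + 0.13572×0.99719×0.83589 = -0.073521 + 0.113128 = 0.039607.
Q̄ = (S_0/π) × [bracket] = (2687/π) × 0.039607 = 33.876 W/m².
Ratio Q̄_A / Q̄_B = 788.51 / 33.876 = 23.28.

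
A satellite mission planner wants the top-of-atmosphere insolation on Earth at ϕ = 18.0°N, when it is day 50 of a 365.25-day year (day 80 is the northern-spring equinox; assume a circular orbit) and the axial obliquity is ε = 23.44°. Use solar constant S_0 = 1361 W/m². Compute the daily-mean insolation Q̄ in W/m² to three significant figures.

Q̄ ≈ 364 W/m²

Solar longitude: L_s = 360° × (50 − 80)/365.25 = -29.569°, i.e. -29.569° + 360° = 330.431°.
sin δ = sin 23.44° × sin 330.431° = -0.19630, so δ = -11.320°.
cos h₀ = −tan(+18.0°) tan(-11.320°) = 0.0650, h₀ = 1.5057 rad.
Bracket: h₀ sin ϕ sin δ + cos ϕ cos δ sin h₀ = 1.5057×0.30902×-0.19630 + 0.95106×0.98054×0.99788 = -0.091337 + 0.930575 = 0.839238.
Q̄ = (S_0/π) × [bracket] = (1361/π) × 0.839238 = 363.6 W/m².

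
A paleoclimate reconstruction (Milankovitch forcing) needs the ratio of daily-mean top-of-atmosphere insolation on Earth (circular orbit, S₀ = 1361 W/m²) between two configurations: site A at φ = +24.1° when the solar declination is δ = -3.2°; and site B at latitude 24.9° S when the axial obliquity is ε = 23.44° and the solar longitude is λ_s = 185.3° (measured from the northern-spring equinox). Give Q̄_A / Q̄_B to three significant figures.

Q̄_A / Q̄_B ≈ 0.941

— Configuration A (φ=+24.1°):
cos H₀ = −tan(+24.1°) tan(-3.200°) = 0.0250, H₀ = 1.5458 rad.
Bracket: H₀ sin φ sin δ + cos φ cos δ sin H₀ = 1.5458×0.40833×-0.05582 + 0.91283×0.99844×0.99969 = -0.035233 + 0.911123 = 0.875890.
Q̄ = (S₀/π) × [bracket] = (1361/π) × 0.875890 = 379.45 W/m².
— Configuration B (φ=-24.9°):
Solar declination: sin δ = sin ε · sin λ_s = sin 23.44° × sin 185.3° = -0.03674, so δ = -2.106°.
cos H₀ = −tan(-24.9°) tan(-2.106°) = -0.0171, H₀ = 1.5879 rad.
Bracket: H₀ sin φ sin δ + cos φ cos δ sin H₀ = 1.5879×-0.42104×-0.03674 + 0.90704×0.99932×0.99985 = 0.024563 + 0.906287 = 0.930850.
Q̄ = (S₀/π) × [bracket] = (1361/π) × 0.930850 = 403.26 W/m².
Ratio Q̄_A / Q̄_B = 379.45 / 403.26 = 0.9410.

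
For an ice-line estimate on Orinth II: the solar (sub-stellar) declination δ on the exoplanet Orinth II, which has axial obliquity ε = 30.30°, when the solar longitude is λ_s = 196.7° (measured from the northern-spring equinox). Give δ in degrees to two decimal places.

δ = -8.34°

sin δ = sin ε · sin λ_s = sin 30.30° × sin 196.7° = -0.144981.
δ = arcsin(-0.144981) = -8.34°.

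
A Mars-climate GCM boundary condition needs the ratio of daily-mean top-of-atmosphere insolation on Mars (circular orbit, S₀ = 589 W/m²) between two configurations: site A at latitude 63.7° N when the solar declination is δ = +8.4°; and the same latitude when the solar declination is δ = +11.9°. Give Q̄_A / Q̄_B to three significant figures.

— Configuration A (φ=+63.7°):
cos H₀ = −tan(+63.7°) tan(+8.400°) = -0.2988, H₀ = 1.8742 rad.
Bracket: H₀ sin φ sin δ + cos φ cos δ sin H₀ = 1.8742×0.89649×0.14608 + 0.44307×0.98927×0.95432 = 0.245444 + 0.418294 = 0.663738.
Q̄ = (S₀/π) × [bracket] = (589/π) × 0.663738 = 124.44 W/m².
— Configuration B (φ=+63.7°):
cos H₀ = −tan(+63.7°) tan(+11.900°) = -0.4264, H₀ = 2.0113 rad.
Bracket: H₀ sin φ sin δ + cos φ cos δ sin H₀ = 2.0113×0.89649×0.20620 + 0.44307×0.97851×0.90454 = 0.371801 + 0.392162 = 0.763963.
Q̄ = (S₀/π) × [bracket] = (589/π) × 0.763963 = 143.23 W/m².
Ratio Q̄_A / Q̄_B = 124.44 / 143.23 = 0.8688.

Q̄_A / Q̄_B ≈ 0.869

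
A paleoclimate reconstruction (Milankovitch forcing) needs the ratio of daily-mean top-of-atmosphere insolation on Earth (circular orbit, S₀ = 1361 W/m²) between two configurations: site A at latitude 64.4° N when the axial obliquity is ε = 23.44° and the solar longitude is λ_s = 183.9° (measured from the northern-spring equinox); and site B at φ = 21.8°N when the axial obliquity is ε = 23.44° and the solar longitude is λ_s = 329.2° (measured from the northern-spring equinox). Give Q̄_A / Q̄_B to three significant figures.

Q̄_A / Q̄_B ≈ 0.497

— Configuration A (φ=+64.4°):
Solar declination: sin δ = sin ε · sin λ_s = sin 23.44° × sin 183.9° = -0.02706, so δ = -1.550°.
cos H₀ = −tan(+64.4°) tan(-1.550°) = 0.0565, H₀ = 1.5143 rad.
Bracket: H₀ sin φ sin δ + cos φ cos δ sin H₀ = 1.5143×0.90183×-0.02706 + 0.43209×0.99963×0.99840 = -0.036954 + 0.431239 = 0.394285.
Q̄ = (S₀/π) × [bracket] = (1361/π) × 0.394285 = 170.81 W/m².
— Configuration B (φ=+21.8°):
Solar declination: sin δ = sin ε · sin λ_s = sin 23.44° × sin 329.2° = -0.20368, so δ = -11.753°.
cos H₀ = −tan(+21.8°) tan(-11.753°) = 0.0832, H₀ = 1.4875 rad.
Bracket: H₀ sin φ sin δ + cos φ cos δ sin H₀ = 1.4875×0.37137×-0.20368 + 0.92849×0.97904×0.99653 = -0.112515 + 0.905875 = 0.793360.
Q̄ = (S₀/π) × [bracket] = (1361/π) × 0.793360 = 343.70 W/m².
Ratio Q̄_A / Q̄_B = 170.81 / 343.70 = 0.4970.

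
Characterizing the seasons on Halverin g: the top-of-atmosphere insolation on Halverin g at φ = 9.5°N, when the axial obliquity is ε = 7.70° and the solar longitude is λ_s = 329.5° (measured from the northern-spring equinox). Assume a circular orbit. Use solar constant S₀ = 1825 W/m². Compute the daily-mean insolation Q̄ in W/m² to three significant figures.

Q̄ ≈ 561 W/m²

Solar declination: sin δ = sin ε · sin λ_s = sin 7.70° × sin 329.5° = -0.06800, so δ = -3.899°.
cos H₀ = −tan(+9.5°) tan(-3.899°) = 0.0114, H₀ = 1.5594 rad.
Bracket: H₀ sin φ sin δ + cos φ cos δ sin H₀ = 1.5594×0.16505×-0.06800 + 0.98629×0.99769×0.99993 = -0.017502 + 0.983943 = 0.966441.
Q̄ = (S₀/π) × [bracket] = (1825/π) × 0.966441 = 561.4 W/m².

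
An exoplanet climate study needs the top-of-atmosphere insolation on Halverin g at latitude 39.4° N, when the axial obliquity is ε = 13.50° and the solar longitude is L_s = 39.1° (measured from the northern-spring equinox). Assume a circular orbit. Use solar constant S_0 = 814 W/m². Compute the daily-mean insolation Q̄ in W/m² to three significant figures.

Q̄ ≈ 238 W/m²

Solar declination: sin δ = sin ε · sin L_s = sin 13.50° × sin 39.1° = 0.14723, so δ = +8.466°.
cos h₀ = −tan(+39.4°) tan(+8.466°) = -0.1223, h₀ = 1.6934 rad.
Bracket: h₀ sin ϕ sin δ + cos ϕ cos δ sin h₀ = 1.6934×0.63473×0.14723 + 0.77273×0.98910×0.99250 = 0.158250 + 0.758575 = 0.916825.
Q̄ = (S_0/π) × [bracket] = (814/π) × 0.916825 = 237.6 W/m².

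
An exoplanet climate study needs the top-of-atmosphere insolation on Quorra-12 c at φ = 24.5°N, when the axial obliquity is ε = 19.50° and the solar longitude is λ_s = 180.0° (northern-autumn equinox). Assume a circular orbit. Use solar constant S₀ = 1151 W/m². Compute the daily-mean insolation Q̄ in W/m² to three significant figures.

Solar declination: sin δ = sin ε · sin λ_s = sin 19.50° × sin 180.0° = 0.00000, so δ = +0.000°.
cos H₀ = −tan(+24.5°) tan(+0.000°) = -0.0000, H₀ = 1.5708 rad.
Bracket: H₀ sin φ sin δ + cos φ cos δ sin H₀ = 1.5708×0.41469×0.00000 + 0.90996×1.00000×1.00000 = 0.000000 + 0.909960 = 0.909960.
Q̄ = (S₀/π) × [bracket] = (1151/π) × 0.909960 = 333.4 W/m².

Q̄ ≈ 333 W/m²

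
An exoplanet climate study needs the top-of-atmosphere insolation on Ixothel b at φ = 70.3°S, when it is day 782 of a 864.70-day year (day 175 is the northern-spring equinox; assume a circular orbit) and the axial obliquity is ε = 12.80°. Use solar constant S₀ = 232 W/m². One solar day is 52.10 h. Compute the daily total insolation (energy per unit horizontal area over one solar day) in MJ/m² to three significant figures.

Solar longitude: λ_s = 360° × (782 − 175)/864.70 = 252.712°.
sin δ = sin 12.80° × sin 252.712° = -0.21154, so δ = -12.213°.
cos H₀ = −tan(-70.3°) tan(-12.213°) = -0.6045, H₀ = 2.2199 rad.
Bracket: H₀ sin φ sin δ + cos φ cos δ sin H₀ = 2.2199×-0.94147×-0.21154 + 0.33710×0.97737×0.79662 = 0.442112 + 0.262464 = 0.704576.
Q̄ = (S₀/π) × [bracket] = (232/π) × 0.704576 = 52.031 W/m².
Daily total = Q̄ × 52.10 h × 3600 s/h = 52.031 × 52.10 × 3600 / 10⁶ = 9.759 MJ/m².

9.76 MJ/m²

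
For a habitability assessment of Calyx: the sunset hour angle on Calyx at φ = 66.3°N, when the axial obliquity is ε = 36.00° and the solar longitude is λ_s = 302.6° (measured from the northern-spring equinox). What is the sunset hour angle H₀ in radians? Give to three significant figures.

Solar declination: sin δ = sin ε · sin λ_s = sin 36.00° × sin 302.6° = -0.49518, so δ = -29.682°.
cos H₀ = −tan φ · tan δ = 1.2984 ≥ 1, so the host star never rises (polar night) and H₀ = 0.

H₀ = 0.00 rad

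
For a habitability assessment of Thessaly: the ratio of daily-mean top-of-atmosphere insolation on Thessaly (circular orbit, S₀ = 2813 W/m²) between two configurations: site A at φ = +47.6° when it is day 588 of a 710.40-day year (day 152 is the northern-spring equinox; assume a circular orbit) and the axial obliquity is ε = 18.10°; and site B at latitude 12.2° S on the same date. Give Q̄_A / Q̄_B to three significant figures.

— Configuration A (φ=+47.6°):
Solar longitude: λ_s = 360° × (588 − 152)/710.40 = 220.946°.
sin δ = sin 18.10° × sin 220.946° = -0.20360, so δ = -11.748°.
cos H₀ = −tan(+47.6°) tan(-11.748°) = 0.2277, H₀ = 1.3410 rad.
Bracket: H₀ sin φ sin δ + cos φ cos δ sin H₀ = 1.3410×0.73846×-0.20360 + 0.67430×0.97905×0.97372 = -0.201620 + 0.642824 = 0.441204.
Q̄ = (S₀/π) × [bracket] = (2813/π) × 0.441204 = 395.06 W/m².
— Configuration B (φ=-12.2°):
cos H₀ = −tan(-12.2°) tan(-11.748°) = -0.0450, H₀ = 1.6158 rad.
Bracket: H₀ sin φ sin δ + cos φ cos δ sin H₀ = 1.6158×-0.21132×-0.20360 + 0.97742×0.97905×0.99899 = 0.069519 + 0.955977 = 1.025496.
Q̄ = (S₀/π) × [bracket] = (2813/π) × 1.025496 = 918.23 W/m².
Ratio Q̄_A / Q̄_B = 395.06 / 918.23 = 0.4302.

Q̄_A / Q̄_B ≈ 0.430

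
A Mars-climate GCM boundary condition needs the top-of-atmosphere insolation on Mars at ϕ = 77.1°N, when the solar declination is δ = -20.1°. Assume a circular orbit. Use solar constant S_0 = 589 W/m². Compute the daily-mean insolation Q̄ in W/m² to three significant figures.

Q̄ ≈ 0.00 W/m²

cos h₀ = −tan(+77.1°) tan(-20.100°) = 1.5978 ≥ 1 ⇒ polar night, h₀ = 0 and Q̄ = 0.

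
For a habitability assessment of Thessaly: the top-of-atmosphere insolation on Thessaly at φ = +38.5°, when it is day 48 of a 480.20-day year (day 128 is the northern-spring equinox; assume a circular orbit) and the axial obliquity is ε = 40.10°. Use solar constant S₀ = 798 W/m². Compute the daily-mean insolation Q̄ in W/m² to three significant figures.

Q̄ ≈ 50.7 W/m²

Solar longitude: λ_s = 360° × (48 − 128)/480.20 = -59.975°, i.e. -59.975° + 360° = 300.025°.
sin δ = sin 40.10° × sin 300.025° = -0.55769, so δ = -33.896°.
cos H₀ = −tan(+38.5°) tan(-33.896°) = 0.5344, H₀ = 1.0070 rad.
Bracket: H₀ sin φ sin δ + cos φ cos δ sin H₀ = 1.0070×0.62251×-0.55769 + 0.78261×0.83005×0.84521 = -0.349598 + 0.549053 = 0.199455.
Q̄ = (S₀/π) × [bracket] = (798/π) × 0.199455 = 50.66 W/m².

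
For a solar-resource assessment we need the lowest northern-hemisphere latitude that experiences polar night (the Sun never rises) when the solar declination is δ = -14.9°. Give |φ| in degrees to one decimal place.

|φ| = 75.1°

Polar night requires cos H₀ = −tan φ tan δ ≥ 1, i.e. tan φ tan δ ≤ −1.
The boundary is |tan φ| · |tan δ| = 1, so |φ| = 90° − |δ| = 90° − 14.9° = 75.1° in the northern hemisphere.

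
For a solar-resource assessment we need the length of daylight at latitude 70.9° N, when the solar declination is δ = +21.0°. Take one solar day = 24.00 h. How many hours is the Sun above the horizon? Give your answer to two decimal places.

24.00 h

Sunrise equation: cos H₀ = −tan φ · tan δ = -1.1085 ≤ −1, so the Sun never sets (polar day) and H₀ = π.
Daylight = 2H₀/(2π) × 24.00 h = (3.1416/π) × 24.00 = 24.00 h.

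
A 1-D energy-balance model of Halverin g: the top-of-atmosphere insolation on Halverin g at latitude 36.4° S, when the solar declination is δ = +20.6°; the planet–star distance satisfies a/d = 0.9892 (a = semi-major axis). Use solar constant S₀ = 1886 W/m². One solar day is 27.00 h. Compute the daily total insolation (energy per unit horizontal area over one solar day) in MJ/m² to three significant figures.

26.0 MJ/m²

cos H₀ = −tan(-36.4°) tan(+20.600°) = 0.2771, H₀ = 1.2900 rad.
Bracket: H₀ sin φ sin δ + cos φ cos δ sin H₀ = 1.2900×-0.59342×0.35184 + 0.80489×0.93606×0.96084 = -0.269338 + 0.723921 = 0.454583.
Inverse-square distance factor (a/d)² = 0.9892² = 0.978517.
Q̄ = (S₀/π) × 0.978517 × [bracket] = (1886/π) × 0.978517 × 0.454583 = 267.04 W/m².
Daily total = Q̄ × 27.00 h × 3600 s/h = 267.04 × 27.00 × 3600 / 10⁶ = 25.96 MJ/m².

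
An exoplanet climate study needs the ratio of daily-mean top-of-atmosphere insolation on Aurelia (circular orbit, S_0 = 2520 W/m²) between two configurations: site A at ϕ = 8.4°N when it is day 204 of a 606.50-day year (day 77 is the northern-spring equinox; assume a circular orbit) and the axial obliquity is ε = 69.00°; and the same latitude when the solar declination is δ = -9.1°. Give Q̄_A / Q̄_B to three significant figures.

Q̄_A / Q̄_B ≈ 0.693

— Configuration A (ϕ=+8.4°):
Solar longitude: L_s = 360° × (204 − 77)/606.50 = 75.383°.
sin δ = sin 69.00° × sin 75.383° = 0.90337, so δ = +64.604°.
cos h₀ = −tan(+8.4°) tan(+64.604°) = -0.3110, h₀ = 1.8871 rad.
Bracket: h₀ sin ϕ sin δ + cos ϕ cos δ sin h₀ = 1.8871×0.14608×0.90337 + 0.98927×0.42887×0.95040 = 0.249030 + 0.403225 = 0.652255.
Q̄ = (S_0/π) × [bracket] = (2520/π) × 0.652255 = 523.20 W/m².
— Configuration B (ϕ=+8.4°):
cos h₀ = −tan(+8.4°) tan(-9.100°) = 0.0237, h₀ = 1.5471 rad.
Bracket: h₀ sin ϕ sin δ + cos ϕ cos δ sin h₀ = 1.5471×0.14608×-0.15816 + 0.98927×0.98741×0.99972 = -0.035744 + 0.976542 = 0.940798.
Q̄ = (S_0/π) × [bracket] = (2520/π) × 0.940798 = 754.65 W/m².
Ratio Q̄_A / Q̄_B = 523.20 / 754.65 = 0.6933.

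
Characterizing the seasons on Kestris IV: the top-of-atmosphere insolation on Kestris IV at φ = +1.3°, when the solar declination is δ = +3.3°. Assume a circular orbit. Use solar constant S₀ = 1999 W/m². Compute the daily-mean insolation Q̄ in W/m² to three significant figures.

cos H₀ = −tan(+1.3°) tan(+3.300°) = -0.0013, H₀ = 1.5721 rad.
Bracket: H₀ sin φ sin δ + cos φ cos δ sin H₀ = 1.5721×0.02269×0.05756 + 0.99974×0.99834×1.00000 = 0.002053 + 0.998080 = 1.000133.
Q̄ = (S₀/π) × [bracket] = (1999/π) × 1.000133 = 636.4 W/m².

Q̄ ≈ 636 W/m²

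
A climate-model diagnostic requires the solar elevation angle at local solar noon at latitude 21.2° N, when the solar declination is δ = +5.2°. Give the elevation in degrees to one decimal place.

At local noon the hour angle is zero, so the zenith angle equals |φ − δ| = |+21.2° − (+5.200°)| = 16.000°.
Elevation = 90° − 16.000° = 74.0°.

74.0°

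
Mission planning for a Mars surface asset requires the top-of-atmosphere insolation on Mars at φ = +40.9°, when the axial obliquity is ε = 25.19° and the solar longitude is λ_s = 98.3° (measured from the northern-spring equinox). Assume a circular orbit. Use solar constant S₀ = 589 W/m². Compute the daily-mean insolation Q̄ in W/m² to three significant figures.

Solar declination: sin δ = sin ε · sin λ_s = sin 25.19° × sin 98.3° = 0.42116, so δ = +24.908°.
cos H₀ = −tan(+40.9°) tan(+24.908°) = -0.4022, H₀ = 1.9848 rad.
Bracket: H₀ sin φ sin δ + cos φ cos δ sin H₀ = 1.9848×0.65474×0.42116 + 0.75585×0.90698×0.91554 = 0.547309 + 0.627640 = 1.174949.
Q̄ = (S₀/π) × [bracket] = (589/π) × 1.174949 = 220.3 W/m².

Q̄ ≈ 220 W/m²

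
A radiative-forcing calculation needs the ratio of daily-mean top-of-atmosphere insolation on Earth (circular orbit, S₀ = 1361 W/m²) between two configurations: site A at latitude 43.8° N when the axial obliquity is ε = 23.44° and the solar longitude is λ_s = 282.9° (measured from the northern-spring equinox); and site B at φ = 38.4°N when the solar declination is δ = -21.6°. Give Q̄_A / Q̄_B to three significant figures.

— Configuration A (φ=+43.8°):
Solar declination: sin δ = sin ε · sin λ_s = sin 23.44° × sin 282.9° = -0.38775, so δ = -22.814°.
cos H₀ = −tan(+43.8°) tan(-22.814°) = 0.4034, H₀ = 1.1556 rad.
Bracket: H₀ sin φ sin δ + cos φ cos δ sin H₀ = 1.1556×0.69214×-0.38775 + 0.72176×0.92177×0.91502 = -0.310137 + 0.608760 = 0.298623.
Q̄ = (S₀/π) × [bracket] = (1361/π) × 0.298623 = 129.37 W/m².
— Configuration B (φ=+38.4°):
cos H₀ = −tan(+38.4°) tan(-21.600°) = 0.3138, H₀ = 1.2516 rad.
Bracket: H₀ sin φ sin δ + cos φ cos δ sin H₀ = 1.2516×0.62115×-0.36812 + 0.78369×0.92978×0.94949 = -0.286188 + 0.691855 = 0.405667.
Q̄ = (S₀/π) × [bracket] = (1361/π) × 0.405667 = 175.74 W/m².
Ratio Q̄_A / Q̄_B = 129.37 / 175.74 = 0.7361.

Q̄_A / Q̄_B ≈ 0.736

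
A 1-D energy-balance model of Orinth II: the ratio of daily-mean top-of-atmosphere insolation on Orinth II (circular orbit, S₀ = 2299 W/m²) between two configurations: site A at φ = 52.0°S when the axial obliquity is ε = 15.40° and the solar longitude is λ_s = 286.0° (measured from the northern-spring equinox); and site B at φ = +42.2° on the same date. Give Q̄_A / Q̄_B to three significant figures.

— Configuration A (φ=-52.0°):
Solar declination: sin δ = sin ε · sin λ_s = sin 15.40° × sin 286.0° = -0.25527, so δ = -14.790°.
cos H₀ = −tan(-52.0°) tan(-14.790°) = -0.3379, H₀ = 1.9155 rad.
Bracket: H₀ sin φ sin δ + cos φ cos δ sin H₀ = 1.9155×-0.78801×-0.25527 + 0.61566×0.96687×0.94117 = 0.385313 + 0.560244 = 0.945557.
Q̄ = (S₀/π) × [bracket] = (2299/π) × 0.945557 = 691.95 W/m².
— Configuration B (φ=+42.2°):
cos H₀ = −tan(+42.2°) tan(-14.790°) = 0.2394, H₀ = 1.3291 rad.
Bracket: H₀ sin φ sin δ + cos φ cos δ sin H₀ = 1.3291×0.67172×-0.25527 + 0.74080×0.96687×0.97092 = -0.227901 + 0.695429 = 0.467528.
Q̄ = (S₀/π) × [bracket] = (2299/π) × 0.467528 = 342.13 W/m².
Ratio Q̄_A / Q̄_B = 691.95 / 342.13 = 2.022.

Q̄_A / Q̄_B ≈ 2.02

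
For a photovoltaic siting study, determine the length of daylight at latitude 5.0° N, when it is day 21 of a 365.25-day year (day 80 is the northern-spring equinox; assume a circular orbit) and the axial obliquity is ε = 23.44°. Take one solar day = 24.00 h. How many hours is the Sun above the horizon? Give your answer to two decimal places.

11.76 h

Solar longitude: λ_s = 360° × (21 − 80)/365.25 = -58.152°, i.e. -58.152° + 360° = 301.848°.
sin δ = sin 23.44° × sin 301.848° = -0.33790, so δ = -19.749°.
cos H₀ = −tan φ · tan δ = −tan(+5.0°) × tan(-19.749°) = 0.0314, so H₀ = 1.5394 rad = 88.20°.
Daylight = 2H₀/(2π) × 24.00 h = (1.5394/π) × 24.00 = 11.76 h.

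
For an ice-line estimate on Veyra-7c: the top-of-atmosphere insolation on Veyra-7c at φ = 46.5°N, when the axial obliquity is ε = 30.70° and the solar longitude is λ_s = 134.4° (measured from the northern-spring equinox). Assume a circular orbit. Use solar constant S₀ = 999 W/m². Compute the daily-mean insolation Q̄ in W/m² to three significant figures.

Solar declination: sin δ = sin ε · sin λ_s = sin 30.70° × sin 134.4° = 0.36477, so δ = +21.393°.
cos H₀ = −tan(+46.5°) tan(+21.393°) = -0.4128, H₀ = 1.9964 rad.
Bracket: H₀ sin φ sin δ + cos φ cos δ sin H₀ = 1.9964×0.72537×0.36477 + 0.68835×0.93110×0.91081 = 0.528234 + 0.583759 = 1.111993.
Q̄ = (S₀/π) × [bracket] = (999/π) × 1.111993 = 353.6 W/m².

Q̄ ≈ 354 W/m²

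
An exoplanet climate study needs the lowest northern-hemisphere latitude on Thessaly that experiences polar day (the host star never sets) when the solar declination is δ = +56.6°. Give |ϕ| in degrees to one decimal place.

Polar day requires cos h₀ = −tan ϕ tan δ ≤ −1, i.e. tan ϕ tan δ ≥ 1.
The boundary is |tan ϕ| · |tan δ| = 1, so |ϕ| = 90° − |δ| = 90° − 56.6° = 33.4° in the northern hemisphere.

|ϕ| = 33.4°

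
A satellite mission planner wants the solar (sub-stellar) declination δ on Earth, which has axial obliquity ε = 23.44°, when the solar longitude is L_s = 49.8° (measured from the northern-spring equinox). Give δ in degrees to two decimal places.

δ = +17.69°

sin δ = sin ε · sin L_s = sin 23.44° × sin 49.8° = 0.303829.
δ = arcsin(0.303829) = +17.69°.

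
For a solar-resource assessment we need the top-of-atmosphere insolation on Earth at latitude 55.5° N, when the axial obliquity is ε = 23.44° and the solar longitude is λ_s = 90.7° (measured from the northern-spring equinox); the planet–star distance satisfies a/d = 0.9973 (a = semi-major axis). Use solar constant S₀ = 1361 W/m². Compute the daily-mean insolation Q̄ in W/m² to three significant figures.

Solar declination: sin δ = sin ε · sin λ_s = sin 23.44° × sin 90.7° = 0.39776, so δ = +23.438°.
cos H₀ = −tan(+55.5°) tan(+23.438°) = -0.6308, H₀ = 2.2534 rad.
Bracket: H₀ sin φ sin δ + cos φ cos δ sin H₀ = 2.2534×0.82413×0.39776 + 0.56641×0.91749×0.77595 = 0.738678 + 0.403242 = 1.141920.
Inverse-square distance factor (a/d)² = 0.9973² = 0.994607.
Q̄ = (S₀/π) × 0.994607 × [bracket] = (1361/π) × 0.994607 × 1.141920 = 492.0 W/m².

Q̄ ≈ 492 W/m²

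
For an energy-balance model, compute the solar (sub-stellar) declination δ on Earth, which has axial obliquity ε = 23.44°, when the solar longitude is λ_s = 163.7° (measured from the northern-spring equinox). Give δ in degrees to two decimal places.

sin δ = sin ε · sin λ_s = sin 23.44° × sin 163.7° = 0.111646.
δ = arcsin(0.111646) = +6.41°.

δ = +6.41°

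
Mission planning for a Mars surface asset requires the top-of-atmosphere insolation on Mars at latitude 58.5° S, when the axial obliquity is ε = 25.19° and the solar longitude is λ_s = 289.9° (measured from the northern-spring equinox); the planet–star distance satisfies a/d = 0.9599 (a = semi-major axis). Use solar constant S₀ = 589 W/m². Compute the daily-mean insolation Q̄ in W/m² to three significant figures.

Q̄ ≈ 197 W/m²

Solar declination: sin δ = sin ε · sin λ_s = sin 25.19° × sin 289.9° = -0.40021, so δ = -23.591°.
cos H₀ = −tan(-58.5°) tan(-23.591°) = -0.7126, H₀ = 2.3640 rad.
Bracket: H₀ sin φ sin δ + cos φ cos δ sin H₀ = 2.3640×-0.85264×-0.40021 + 0.52250×0.91642×0.70153 = 0.806680 + 0.335913 = 1.142593.
Inverse-square distance factor (a/d)² = 0.9599² = 0.921408.
Q̄ = (S₀/π) × 0.921408 × [bracket] = (589/π) × 0.921408 × 1.142593 = 197.4 W/m².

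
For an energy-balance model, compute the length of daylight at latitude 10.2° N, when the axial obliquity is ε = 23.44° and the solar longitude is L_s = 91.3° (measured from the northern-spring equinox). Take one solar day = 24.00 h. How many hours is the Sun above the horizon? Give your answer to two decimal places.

Solar declination: sin δ = sin ε · sin L_s = sin 23.44° × sin 91.3° = 0.39769, so δ = +23.434°.
cos h₀ = −tan ϕ · tan δ = −tan(+10.2°) × tan(+23.434°) = -0.0780, so h₀ = 1.6489 rad = 94.47°.
Daylight = 2h₀/(2π) × 24.00 h = (1.6489/π) × 24.00 = 12.60 h.

12.60 h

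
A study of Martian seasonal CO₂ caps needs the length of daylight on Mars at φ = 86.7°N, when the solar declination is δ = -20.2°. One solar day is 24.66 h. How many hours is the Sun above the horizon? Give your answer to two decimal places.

0.00 h

cos H₀ = −tan φ · tan δ = 6.3810 ≥ 1, so the Sun never rises (polar night) and H₀ = 0.
Daylight = 2H₀/(2π) × 24.66 h = (0.0000/π) × 24.66 = 0.00 h.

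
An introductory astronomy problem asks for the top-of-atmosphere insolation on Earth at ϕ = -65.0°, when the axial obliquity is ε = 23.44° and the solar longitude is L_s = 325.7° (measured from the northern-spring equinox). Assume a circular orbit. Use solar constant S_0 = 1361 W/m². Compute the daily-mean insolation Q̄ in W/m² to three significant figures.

Solar declination: sin δ = sin ε · sin L_s = sin 23.44° × sin 325.7° = -0.22416, so δ = -12.954°.
cos h₀ = −tan(-65.0°) tan(-12.954°) = -0.4933, h₀ = 2.0866 rad.
Bracket: h₀ sin ϕ sin δ + cos ϕ cos δ sin h₀ = 2.0866×-0.90631×-0.22416 + 0.42262×0.97455×0.86987 = 0.423910 + 0.358268 = 0.782178.
Q̄ = (S_0/π) × [bracket] = (1361/π) × 0.782178 = 338.9 W/m².

Q̄ ≈ 339 W/m²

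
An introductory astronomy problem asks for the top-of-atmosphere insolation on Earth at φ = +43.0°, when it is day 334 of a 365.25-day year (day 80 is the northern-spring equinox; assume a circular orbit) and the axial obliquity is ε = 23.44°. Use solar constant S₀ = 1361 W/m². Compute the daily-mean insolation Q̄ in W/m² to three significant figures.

Solar longitude: λ_s = 360° × (334 − 80)/365.25 = 250.349°.
sin δ = sin 23.44° × sin 250.349° = -0.37462, so δ = -22.001°.
cos H₀ = −tan(+43.0°) tan(-22.001°) = 0.3768, H₀ = 1.1845 rad.
Bracket: H₀ sin φ sin δ + cos φ cos δ sin H₀ = 1.1845×0.68200×-0.37462 + 0.73135×0.92718×0.92630 = -0.302629 + 0.628118 = 0.325489.
Q̄ = (S₀/π) × [bracket] = (1361/π) × 0.325489 = 141.0 W/m².

Q̄ ≈ 141 W/m²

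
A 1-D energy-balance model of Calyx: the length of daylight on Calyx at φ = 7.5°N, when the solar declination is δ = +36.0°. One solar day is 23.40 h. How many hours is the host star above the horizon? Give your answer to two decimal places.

cos H₀ = −tan φ · tan δ = −tan(+7.5°) × tan(+36.000°) = -0.0957, so H₀ = 1.6666 rad = 95.49°.
Daylight = 2H₀/(2π) × 23.40 h = (1.6666/π) × 23.40 = 12.41 h.

12.41 h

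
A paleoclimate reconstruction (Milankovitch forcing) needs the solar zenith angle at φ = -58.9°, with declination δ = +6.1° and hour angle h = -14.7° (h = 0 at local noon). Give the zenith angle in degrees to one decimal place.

θ_z = 66.1°

cos θ_z = sin φ sin δ + cos φ cos δ cos h = -0.090990 + 0.496797 = 0.405807.
θ_z = arccos(0.405807) = 66.1°.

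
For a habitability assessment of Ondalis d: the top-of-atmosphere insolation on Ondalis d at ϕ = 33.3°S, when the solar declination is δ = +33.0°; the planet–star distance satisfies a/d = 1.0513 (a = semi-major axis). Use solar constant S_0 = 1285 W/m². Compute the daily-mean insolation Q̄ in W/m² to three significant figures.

Q̄ ≈ 134 W/m²

cos h₀ = −tan(-33.3°) tan(+33.000°) = 0.4266, h₀ = 1.1301 rad.
Bracket: h₀ sin ϕ sin δ + cos ϕ cos δ sin h₀ = 1.1301×-0.54902×0.54464 + 0.83581×0.83867×0.90445 = -0.337921 + 0.633991 = 0.296070.
Inverse-square distance factor (a/d)² = 1.0513² = 1.105232.
Q̄ = (S_0/π) × 1.105232 × [bracket] = (1285/π) × 1.105232 × 0.296070 = 133.8 W/m².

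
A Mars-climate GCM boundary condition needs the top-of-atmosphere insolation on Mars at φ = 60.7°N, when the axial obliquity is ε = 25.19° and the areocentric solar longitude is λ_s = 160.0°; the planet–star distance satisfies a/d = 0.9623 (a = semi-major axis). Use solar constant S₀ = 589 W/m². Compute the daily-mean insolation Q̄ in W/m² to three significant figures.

sin δ = sin 25.19° × sin 160.0° = 0.14557, so δ = +8.370°.
cos H₀ = −tan(+60.7°) tan(+8.370°) = -0.2622, H₀ = 1.8361 rad.
Bracket: H₀ sin φ sin δ + cos φ cos δ sin H₀ = 1.8361×0.87207×0.14557 + 0.48938×0.98935×0.96501 = 0.233088 + 0.467227 = 0.700315.
Inverse-square distance factor (a/d)² = 0.9623² = 0.926021.
Q̄ = (S₀/π) × 0.926021 × [bracket] = (589/π) × 0.926021 × 0.700315 = 121.6 W/m².

Q̄ ≈ 122 W/m²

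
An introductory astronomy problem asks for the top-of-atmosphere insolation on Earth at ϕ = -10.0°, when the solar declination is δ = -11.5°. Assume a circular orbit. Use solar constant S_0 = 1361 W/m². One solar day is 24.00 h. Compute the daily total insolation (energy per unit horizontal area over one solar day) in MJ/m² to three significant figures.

cos h₀ = −tan(-10.0°) tan(-11.500°) = -0.0359, h₀ = 1.6067 rad.
Bracket: h₀ sin ϕ sin δ + cos ϕ cos δ sin h₀ = 1.6067×-0.17365×-0.19937 + 0.98481×0.97992×0.99936 = 0.055625 + 0.964417 = 1.020042.
Q̄ = (S_0/π) × [bracket] = (1361/π) × 1.020042 = 441.90 W/m².
Daily total = Q̄ × 24.00 h × 3600 s/h = 441.90 × 24.00 × 3600 / 10⁶ = 38.18 MJ/m².

38.2 MJ/m²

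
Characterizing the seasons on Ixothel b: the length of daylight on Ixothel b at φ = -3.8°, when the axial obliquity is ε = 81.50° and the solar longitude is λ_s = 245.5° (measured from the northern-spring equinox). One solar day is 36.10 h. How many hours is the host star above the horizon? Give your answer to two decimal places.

19.63 h

Solar declination: sin δ = sin ε · sin λ_s = sin 81.50° × sin 245.5° = -0.89997, so δ = -64.154°.
cos H₀ = −tan φ · tan δ = −tan(-3.8°) × tan(-64.154°) = -0.1371, so H₀ = 1.7083 rad = 97.88°.
Daylight = 2H₀/(2π) × 36.10 h = (1.7083/π) × 36.10 = 19.63 h.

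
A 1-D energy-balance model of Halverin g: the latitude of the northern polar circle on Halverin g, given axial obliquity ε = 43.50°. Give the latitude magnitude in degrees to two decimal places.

46.50°

The polar circle is the lowest latitude that experiences at least one full rotation of continuous daylight at the northern-summer solstice; it lies at |φ| = 90° − ε = 90° − 43.50° = 46.50°.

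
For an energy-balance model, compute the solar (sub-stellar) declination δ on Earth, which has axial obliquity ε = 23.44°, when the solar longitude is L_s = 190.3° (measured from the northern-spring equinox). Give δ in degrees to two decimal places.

δ = -4.08°

sin δ = sin ε · sin L_s = sin 23.44° × sin 190.3° = -0.071125.
δ = arcsin(-0.071125) = -4.08°.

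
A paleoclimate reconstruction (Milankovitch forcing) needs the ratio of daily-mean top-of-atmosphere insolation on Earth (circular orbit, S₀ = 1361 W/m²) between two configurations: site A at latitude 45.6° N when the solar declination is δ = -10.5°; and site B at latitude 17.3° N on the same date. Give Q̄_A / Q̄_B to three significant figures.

Q̄_A / Q̄_B ≈ 0.580

— Configuration A (φ=+45.6°):
cos H₀ = −tan(+45.6°) tan(-10.500°) = 0.1893, H₀ = 1.3804 rad.
Bracket: H₀ sin φ sin δ + cos φ cos δ sin H₀ = 1.3804×0.71447×-0.18224 + 0.69966×0.98325×0.98193 = -0.179735 + 0.675510 = 0.495775.
Q̄ = (S₀/π) × [bracket] = (1361/π) × 0.495775 = 214.78 W/m².
— Configuration B (φ=+17.3°):
cos H₀ = −tan(+17.3°) tan(-10.500°) = 0.0577, H₀ = 1.5130 rad.
Bracket: H₀ sin φ sin δ + cos φ cos δ sin H₀ = 1.5130×0.29737×-0.18224 + 0.95476×0.98325×0.99833 = -0.081994 + 0.937200 = 0.855206.
Q̄ = (S₀/π) × [bracket] = (1361/π) × 0.855206 = 370.49 W/m².
Ratio Q̄_A / Q̄_B = 214.78 / 370.49 = 0.5797.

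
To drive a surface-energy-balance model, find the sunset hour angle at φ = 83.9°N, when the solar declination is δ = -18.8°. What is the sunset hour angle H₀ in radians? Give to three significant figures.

cos H₀ = −tan φ · tan δ = 3.1855 ≥ 1, so the Sun never rises (polar night) and H₀ = 0.

H₀ = 0.00 rad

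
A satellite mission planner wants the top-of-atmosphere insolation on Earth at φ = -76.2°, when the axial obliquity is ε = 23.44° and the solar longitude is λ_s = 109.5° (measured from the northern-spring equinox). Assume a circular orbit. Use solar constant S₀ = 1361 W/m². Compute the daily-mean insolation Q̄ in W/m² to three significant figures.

Q̄ ≈ 0.00 W/m²

Solar declination: sin δ = sin ε · sin λ_s = sin 23.44° × sin 109.5° = 0.37497, so δ = +22.023°.
cos H₀ = −tan(-76.2°) tan(+22.023°) = 1.6468 ≥ 1 ⇒ polar night, H₀ = 0 and Q̄ = 0.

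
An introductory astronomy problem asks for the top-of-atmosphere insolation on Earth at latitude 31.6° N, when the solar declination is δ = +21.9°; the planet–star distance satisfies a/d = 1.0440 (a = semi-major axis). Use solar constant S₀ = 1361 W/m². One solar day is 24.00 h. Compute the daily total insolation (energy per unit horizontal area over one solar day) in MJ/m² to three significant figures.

45.8 MJ/m²

cos H₀ = −tan(+31.6°) tan(+21.900°) = -0.2473, H₀ = 1.8207 rad.
Bracket: H₀ sin φ sin δ + cos φ cos δ sin H₀ = 1.8207×0.52399×0.37299 + 0.85173×0.92784×0.96894 = 0.355843 + 0.765723 = 1.121566.
Inverse-square distance factor (a/d)² = 1.0440² = 1.089936.
Q̄ = (S₀/π) × 1.089936 × [bracket] = (1361/π) × 1.089936 × 1.121566 = 529.58 W/m².
Daily total = Q̄ × 24.00 h × 3600 s/h = 529.58 × 24.00 × 3600 / 10⁶ = 45.76 MJ/m².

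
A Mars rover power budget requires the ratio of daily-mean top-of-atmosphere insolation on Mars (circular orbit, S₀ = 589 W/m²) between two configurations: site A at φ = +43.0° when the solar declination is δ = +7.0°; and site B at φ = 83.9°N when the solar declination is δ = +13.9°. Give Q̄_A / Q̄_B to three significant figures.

Q̄_A / Q̄_B ≈ 1.15

— Configuration A (φ=+43.0°):
cos H₀ = −tan(+43.0°) tan(+7.000°) = -0.1145, H₀ = 1.6855 rad.
Bracket: H₀ sin φ sin δ + cos φ cos δ sin H₀ = 1.6855×0.68200×0.12187 + 0.73135×0.99255×0.99342 = 0.140091 + 0.721125 = 0.861216.
Q̄ = (S₀/π) × [bracket] = (589/π) × 0.861216 = 161.46 W/m².
— Configuration B (φ=+83.9°):
cos H₀ = −tan(+83.9°) tan(+13.900°) = -2.3157 ≤ −1 ⇒ polar day, H₀ = π.
Bracket: H₀ sin φ sin δ + cos φ cos δ sin H₀ = 3.1416×0.99434×0.24023 + 0.10626×0.97072×0.00000 = 0.750435 + 0.000000 = 0.750435.
Q̄ = (S₀/π) × [bracket] = (589/π) × 0.750435 = 140.69 W/m².
Ratio Q̄_A / Q̄_B = 161.46 / 140.69 = 1.148.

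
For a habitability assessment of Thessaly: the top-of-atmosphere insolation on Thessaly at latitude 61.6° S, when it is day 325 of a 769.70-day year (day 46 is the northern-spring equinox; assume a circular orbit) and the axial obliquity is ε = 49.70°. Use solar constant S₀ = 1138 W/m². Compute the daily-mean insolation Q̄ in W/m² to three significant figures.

Q̄ ≈ 0.00 W/m²

Solar longitude: λ_s = 360° × (325 − 46)/769.70 = 130.492°.
sin δ = sin 49.70° × sin 130.492° = 0.58000, so δ = +35.451°.
cos H₀ = −tan(-61.6°) tan(+35.451°) = 1.3168 ≥ 1 ⇒ polar night, H₀ = 0 and Q̄ = 0.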